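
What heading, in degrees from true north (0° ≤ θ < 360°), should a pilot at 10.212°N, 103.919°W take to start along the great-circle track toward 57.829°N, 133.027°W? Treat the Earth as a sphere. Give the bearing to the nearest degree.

Δλ = -133.027 − -103.919 = -29.108°.
θ = atan2( sin Δλ · cos φ₂ , cos φ₁ · sin φ₂ − sin φ₁ · cos φ₂ · cos Δλ )
  = atan2(-0.25901, 0.75058) = -19.039° → normalised to [0°, 360°): 340.961°.

341°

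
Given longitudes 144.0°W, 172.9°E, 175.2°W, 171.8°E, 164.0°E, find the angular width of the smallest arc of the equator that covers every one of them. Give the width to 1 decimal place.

Sort the longitudes: -175.2°, -144.0°, +164.0°, +171.8°, +172.9°.
Eastward gaps between consecutive values (wrapping around): 31.2°, 308.0°, 7.8°, 1.1°, 11.9°.
Largest gap = 308.0° ⇒ minimal covering band is its complement: 360° − 308.0° = 52.0°.
Band runs from +164.0° eastward to -144.0°, crossing the antimeridian.

52.0°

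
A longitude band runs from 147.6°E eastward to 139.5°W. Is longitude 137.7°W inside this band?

No

Band width going east from +147.6° to -139.5°: ((-139.5 − 147.6) mod 360) = 72.9°.
Offset of -137.7° east of the west edge: ((-137.7 − 147.6) mod 360) = 74.7°.
74.7° > 72.9° ⇒ outside.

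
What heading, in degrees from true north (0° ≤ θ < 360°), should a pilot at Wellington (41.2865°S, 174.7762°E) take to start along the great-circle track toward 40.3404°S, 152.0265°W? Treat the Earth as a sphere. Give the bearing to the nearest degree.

99°

Δλ = -152.0265 − 174.7762 = -326.8027°; wrapped into (−180°, 180°]: 33.1973°.
θ = atan2( sin Δλ · cos φ₂ , cos φ₁ · sin φ₂ − sin φ₁ · cos φ₂ · cos Δλ )
  = atan2(0.41733, -0.06557) = 98.929° → normalised to [0°, 360°): 98.929°.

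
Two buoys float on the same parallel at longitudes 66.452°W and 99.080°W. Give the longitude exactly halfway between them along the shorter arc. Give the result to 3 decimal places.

82.766°W

Signed shortest Δλ from -66.452° to -99.080° is -32.628°.
Midpoint longitude = -66.452° + (-32.628°)/2 = -66.452° − 16.314° = -82.766°.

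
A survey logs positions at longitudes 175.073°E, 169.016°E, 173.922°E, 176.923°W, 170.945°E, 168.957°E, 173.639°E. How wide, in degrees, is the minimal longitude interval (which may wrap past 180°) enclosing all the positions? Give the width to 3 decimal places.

Sort the longitudes: -176.923°, +168.957°, +169.016°, +170.945°, +173.639°, +173.922°, +175.073°.
Eastward gaps between consecutive values (wrapping around): 345.880°, 0.059°, 1.929°, 2.694°, 0.283°, 1.151°, 8.004°.
Largest gap = 345.880° ⇒ minimal covering band is its complement: 360° − 345.880° = 14.120°.
Band runs from +168.957° eastward to -176.923°, crossing the antimeridian.

14.120°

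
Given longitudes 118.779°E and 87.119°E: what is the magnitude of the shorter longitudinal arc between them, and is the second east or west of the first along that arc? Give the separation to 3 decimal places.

Raw difference: 87.119 − 118.779 = -31.66°.
Normalise into (−180°, 180°]: -31.66° stays -31.66°.
Negative ⇒ the second point lies to the west; separation 31.660°.

31.660° west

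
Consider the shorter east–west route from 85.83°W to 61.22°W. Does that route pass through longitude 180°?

Signed shortest Δλ = ((-61.22 − -85.83 + 180) mod 360) − 180 = 24.61°.
Going east by 24.61° from -85.83° reaches -61.22° without touching 180°.

No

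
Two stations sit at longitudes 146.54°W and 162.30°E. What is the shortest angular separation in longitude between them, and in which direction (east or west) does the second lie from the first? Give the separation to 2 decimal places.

51.16° west

Raw difference: 162.30 − -146.54 = 308.84°.
Normalise into (−180°, 180°]: 308.84° − 360° = -51.16°.
Negative ⇒ the second point lies to the west; separation 51.16°.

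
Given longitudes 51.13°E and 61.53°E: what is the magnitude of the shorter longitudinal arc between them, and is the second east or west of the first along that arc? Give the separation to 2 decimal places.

Raw difference: 61.53 − 51.13 = 10.4°.
Normalise into (−180°, 180°]: 10.4° stays 10.4°.
Positive ⇒ the second point lies to the east; separation 10.40°.

10.40° east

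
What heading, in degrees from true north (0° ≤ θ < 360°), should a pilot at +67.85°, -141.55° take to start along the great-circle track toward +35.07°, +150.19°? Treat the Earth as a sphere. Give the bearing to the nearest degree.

265°

Δλ = 150.19 − -141.55 = 291.74°; wrapped into (−180°, 180°]: -68.26°.
θ = atan2( sin Δλ · cos φ₂ , cos φ₁ · sin φ₂ − sin φ₁ · cos φ₂ · cos Δλ )
  = atan2(-0.76024, -0.06414) = -94.823° → normalised to [0°, 360°): 265.177°.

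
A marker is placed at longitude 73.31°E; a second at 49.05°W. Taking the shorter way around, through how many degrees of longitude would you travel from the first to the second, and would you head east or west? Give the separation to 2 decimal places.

Raw difference: -49.05 − 73.31 = -122.36°.
Normalise into (−180°, 180°]: -122.36° stays -122.36°.
Negative ⇒ the second point lies to the west; separation 122.36°.

122.36° west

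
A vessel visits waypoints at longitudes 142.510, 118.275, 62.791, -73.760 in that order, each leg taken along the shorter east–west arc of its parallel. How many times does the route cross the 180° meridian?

0

Leg 1: +142.510° → +118.275°, shortest Δλ = -24.235° (west) — does not cross 180°.
Leg 2: +118.275° → +62.791°, shortest Δλ = -55.484° (west) — does not cross 180°.
Leg 3: +62.791° → -73.760°, shortest Δλ = -136.551° (west) — does not cross 180°.
Total crossings: 0.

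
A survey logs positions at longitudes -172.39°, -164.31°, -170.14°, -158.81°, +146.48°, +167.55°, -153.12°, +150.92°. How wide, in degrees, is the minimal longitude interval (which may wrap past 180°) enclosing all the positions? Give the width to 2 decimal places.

Sort the longitudes: -172.39°, -170.14°, -164.31°, -158.81°, -153.12°, +146.48°, +150.92°, +167.55°.
Eastward gaps between consecutive values (wrapping around): 2.25°, 5.83°, 5.50°, 5.69°, 299.60°, 4.44°, 16.63°, 20.06°.
Largest gap = 299.60° ⇒ minimal covering band is its complement: 360° − 299.60° = 60.40°.
Band runs from +146.48° eastward to -153.12°, crossing the antimeridian.

60.40°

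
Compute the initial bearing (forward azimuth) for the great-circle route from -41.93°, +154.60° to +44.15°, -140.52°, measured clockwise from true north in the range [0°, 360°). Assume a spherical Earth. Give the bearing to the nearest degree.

42°

Δλ = -140.52 − 154.60 = -295.12°; wrapped into (−180°, 180°]: 64.88°.
θ = atan2( sin Δλ · cos φ₂ , cos φ₁ · sin φ₂ − sin φ₁ · cos φ₂ · cos Δλ )
  = atan2(0.64966, 0.72174) = 41.991° → normalised to [0°, 360°): 41.991°.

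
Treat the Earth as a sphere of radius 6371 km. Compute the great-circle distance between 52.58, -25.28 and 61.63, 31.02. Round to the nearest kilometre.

Δλ = 31.02 − -25.28 = 56.30°.
Δφ = 61.63 − 52.58 = 9.05°.
a = sin²(Δφ/2) + cos φ₁ · cos φ₂ · sin²(Δλ/2) = 0.070490.
c = 2·atan2(√a, √(1−a)) = 0.53744 rad → d = 6371·c ≈ 3424.06 km.

3424 km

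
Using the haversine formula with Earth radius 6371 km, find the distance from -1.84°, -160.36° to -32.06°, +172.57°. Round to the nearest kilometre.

Δλ = 172.57 − -160.36 = 332.93°; wrapped into (−180°, 180°]: -27.07°.
Δφ = -32.06 − -1.84 = -30.22°.
a = sin²(Δφ/2) + cos φ₁ · cos φ₂ · sin²(Δλ/2) = 0.114347.
c = 2·atan2(√a, √(1−a)) = 0.68991 rad → d = 6371·c ≈ 4395.40 km.

4395 km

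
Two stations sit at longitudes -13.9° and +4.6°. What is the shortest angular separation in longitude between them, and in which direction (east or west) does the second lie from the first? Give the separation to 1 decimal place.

Raw difference: 4.6 − -13.9 = 18.5°.
Normalise into (−180°, 180°]: 18.5° stays 18.5°.
Positive ⇒ the second point lies to the east; separation 18.5°.

18.5° east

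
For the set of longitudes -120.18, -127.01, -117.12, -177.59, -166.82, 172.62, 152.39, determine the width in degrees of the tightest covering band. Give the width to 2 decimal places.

Sort the longitudes: -177.59°, -166.82°, -127.01°, -120.18°, -117.12°, +152.39°, +172.62°.
Eastward gaps between consecutive values (wrapping around): 10.77°, 39.81°, 6.83°, 3.06°, 269.51°, 20.23°, 9.79°.
Largest gap = 269.51° ⇒ minimal covering band is its complement: 360° − 269.51° = 90.49°.
Band runs from +152.39° eastward to -117.12°, crossing the antimeridian.

90.49°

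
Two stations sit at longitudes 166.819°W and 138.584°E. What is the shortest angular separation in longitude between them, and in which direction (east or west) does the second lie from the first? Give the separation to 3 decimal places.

Raw difference: 138.584 − -166.819 = 305.403°.
Normalise into (−180°, 180°]: 305.403° − 360° = -54.597°.
Negative ⇒ the second point lies to the west; separation 54.597°.

54.597° west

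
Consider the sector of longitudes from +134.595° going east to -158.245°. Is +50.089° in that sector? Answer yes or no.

No

Band width going east from +134.595° to -158.245°: ((-158.245 − 134.595) mod 360) = 67.160°.
Offset of +50.089° east of the west edge: ((50.089 − 134.595) mod 360) = 275.494°.
275.494° > 67.160° ⇒ outside.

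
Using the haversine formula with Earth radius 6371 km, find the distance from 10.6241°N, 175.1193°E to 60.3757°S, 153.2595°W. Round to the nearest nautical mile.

4522 nmi

Δλ = -153.2595 − 175.1193 = -328.3788°; wrapped into (−180°, 180°]: 31.6212°.
Δφ = -60.3757 − 10.6241 = -70.9998°.
a = sin²(Δφ/2) + cos φ₁ · cos φ₂ · sin²(Δλ/2) = 0.373280.
c = 2·atan2(√a, √(1−a)) = 1.31456 rad → d = 6371·c ≈ 8375.07 km ≈ 4522.17 nmi.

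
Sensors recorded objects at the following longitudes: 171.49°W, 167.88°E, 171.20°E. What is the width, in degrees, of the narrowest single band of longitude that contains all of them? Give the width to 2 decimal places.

Sort the longitudes: -171.49°, +167.88°, +171.20°.
Eastward gaps between consecutive values (wrapping around): 339.37°, 3.32°, 17.31°.
Largest gap = 339.37° ⇒ minimal covering band is its complement: 360° − 339.37° = 20.63°.
Band runs from +167.88° eastward to -171.49°, crossing the antimeridian.

20.63°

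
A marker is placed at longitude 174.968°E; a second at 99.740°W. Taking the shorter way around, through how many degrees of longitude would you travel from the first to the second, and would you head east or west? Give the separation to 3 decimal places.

85.292° east

Raw difference: -99.740 − 174.968 = -274.708°.
Normalise into (−180°, 180°]: -274.708° + 360° = 85.292°.
Positive ⇒ the second point lies to the east; separation 85.292°.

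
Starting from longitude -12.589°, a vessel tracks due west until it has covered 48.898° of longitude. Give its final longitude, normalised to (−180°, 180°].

Start at -12.589°; shift −48.898° → -61.487°.
-61.487° already lies in (−180°, 180°].

-61.487°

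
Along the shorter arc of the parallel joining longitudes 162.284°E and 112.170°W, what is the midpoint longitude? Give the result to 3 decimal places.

154.943°W

Signed shortest Δλ from +162.284° to -112.170° is +85.546°.
Midpoint longitude = +162.284° + (+85.546°)/2 = +162.284° + 42.773° = +205.057°.
Normalise into (−180°, 180°]: -154.943°.
(The naïve average (+162.284 + -112.170)/2 = 25.057° is on the wrong side of the globe.)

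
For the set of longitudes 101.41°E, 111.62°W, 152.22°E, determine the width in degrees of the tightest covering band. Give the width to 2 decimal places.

Sort the longitudes: -111.62°, +101.41°, +152.22°.
Eastward gaps between consecutive values (wrapping around): 213.03°, 50.81°, 96.16°.
Largest gap = 213.03° ⇒ minimal covering band is its complement: 360° − 213.03° = 146.97°.
Band runs from +101.41° eastward to -111.62°, crossing the antimeridian.

146.97°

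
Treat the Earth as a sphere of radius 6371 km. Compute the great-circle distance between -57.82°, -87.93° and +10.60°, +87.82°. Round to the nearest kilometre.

Δλ = 87.82 − -87.93 = 175.75°.
Δφ = 10.60 − -57.82 = 68.42°.
a = sin²(Δφ/2) + cos φ₁ · cos φ₂ · sin²(Δλ/2) = 0.838873.
c = 2·atan2(√a, √(1−a)) = 2.31549 rad → d = 6371·c ≈ 14751.98 km.

14752 km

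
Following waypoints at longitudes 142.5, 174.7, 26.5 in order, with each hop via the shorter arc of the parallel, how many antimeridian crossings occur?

Leg 1: +142.5° → +174.7°, shortest Δλ = 32.2° (east) — does not cross 180°.
Leg 2: +174.7° → +26.5°, shortest Δλ = -148.2° (west) — does not cross 180°.
Total crossings: 0.

0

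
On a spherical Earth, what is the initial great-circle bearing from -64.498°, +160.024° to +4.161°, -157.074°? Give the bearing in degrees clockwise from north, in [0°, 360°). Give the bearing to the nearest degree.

45°

Δλ = -157.074 − 160.024 = -317.098°; wrapped into (−180°, 180°]: 42.902°.
θ = atan2( sin Δλ · cos φ₂ , cos φ₁ · sin φ₂ − sin φ₁ · cos φ₂ · cos Δλ )
  = atan2(0.67895, 0.69065) = 44.511° → normalised to [0°, 360°): 44.511°.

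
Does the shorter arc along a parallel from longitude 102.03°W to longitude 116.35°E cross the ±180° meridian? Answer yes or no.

Yes

Naïve |116.35 − -102.03| = 218.38° > 180°, so the shorter arc goes the other way round — across 180°.
Signed shortest Δλ = ((116.35 − -102.03 + 180) mod 360) − 180 = -141.62°.
Going west by 141.62° from -102.03° passes through 180° before reaching +116.35°.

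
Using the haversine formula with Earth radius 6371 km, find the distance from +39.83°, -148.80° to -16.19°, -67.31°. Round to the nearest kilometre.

10450 km

Δλ = -67.31 − -148.80 = 81.49°.
Δφ = -16.19 − 39.83 = -56.02°.
a = sin²(Δφ/2) + cos φ₁ · cos φ₂ · sin²(Δλ/2) = 0.534727.
c = 2·atan2(√a, √(1−a)) = 1.64031 rad → d = 6371·c ≈ 10450.39 km.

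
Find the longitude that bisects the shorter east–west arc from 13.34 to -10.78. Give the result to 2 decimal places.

+1.28°

Signed shortest Δλ from +13.34° to -10.78° is -24.12°.
Midpoint longitude = +13.34° + (-24.12°)/2 = +13.34° − 12.06° = +1.28°.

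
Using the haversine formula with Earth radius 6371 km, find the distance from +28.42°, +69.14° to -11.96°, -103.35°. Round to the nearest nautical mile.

Δλ = -103.35 − 69.14 = -172.49°.
Δφ = -11.96 − 28.42 = -40.38°.
a = sin²(Δφ/2) + cos φ₁ · cos φ₂ · sin²(Δλ/2) = 0.975819.
c = 2·atan2(√a, √(1−a)) = 2.82932 rad → d = 6371·c ≈ 18025.59 km ≈ 9733.04 nmi.

9733 nmi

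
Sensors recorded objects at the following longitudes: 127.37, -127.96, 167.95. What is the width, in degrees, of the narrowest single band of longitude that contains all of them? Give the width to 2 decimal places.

Sort the longitudes: -127.96°, +127.37°, +167.95°.
Eastward gaps between consecutive values (wrapping around): 255.33°, 40.58°, 64.09°.
Largest gap = 255.33° ⇒ minimal covering band is its complement: 360° − 255.33° = 104.67°.
Band runs from +127.37° eastward to -127.96°, crossing the antimeridian.

104.67°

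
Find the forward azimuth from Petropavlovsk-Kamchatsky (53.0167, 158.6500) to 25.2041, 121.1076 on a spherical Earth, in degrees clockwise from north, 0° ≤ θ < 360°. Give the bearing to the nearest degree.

240°

Δλ = 121.1076 − 158.6500 = -37.5424°.
θ = atan2( sin Δλ · cos φ₂ , cos φ₁ · sin φ₂ − sin φ₁ · cos φ₂ · cos Δλ )
  = atan2(-0.55134, -0.31690) = -119.890° → normalised to [0°, 360°): 240.110°.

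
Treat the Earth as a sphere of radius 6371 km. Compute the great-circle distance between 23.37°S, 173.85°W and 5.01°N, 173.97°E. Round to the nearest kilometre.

Δλ = 173.97 − -173.85 = 347.82°; wrapped into (−180°, 180°]: -12.18°.
Δφ = 5.01 − -23.37 = 28.38°.
a = sin²(Δφ/2) + cos φ₁ · cos φ₂ · sin²(Δλ/2) = 0.070385.
c = 2·atan2(√a, √(1−a)) = 0.53703 rad → d = 6371·c ≈ 3421.44 km.

3421 km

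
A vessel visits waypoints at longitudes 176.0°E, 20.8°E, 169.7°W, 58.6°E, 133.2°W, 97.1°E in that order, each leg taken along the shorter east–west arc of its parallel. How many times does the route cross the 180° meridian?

Leg 1: +176.0° → +20.8°, shortest Δλ = -155.2° (west) — does not cross 180°.
Leg 2: +20.8° → -169.7°, shortest Δλ = 169.5° (east) — crosses 180°.
Leg 3: -169.7° → +58.6°, shortest Δλ = -131.7° (west) — crosses 180°.
Leg 4: +58.6° → -133.2°, shortest Δλ = 168.2° (east) — crosses 180°.
Leg 5: -133.2° → +97.1°, shortest Δλ = -129.7° (west) — crosses 180°.
Total crossings: 4.

4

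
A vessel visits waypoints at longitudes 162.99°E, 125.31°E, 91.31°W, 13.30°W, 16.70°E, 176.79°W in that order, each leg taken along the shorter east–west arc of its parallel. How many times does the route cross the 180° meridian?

2

Leg 1: +162.99° → +125.31°, shortest Δλ = -37.68° (west) — does not cross 180°.
Leg 2: +125.31° → -91.31°, shortest Δλ = 143.38° (east) — crosses 180°.
Leg 3: -91.31° → -13.30°, shortest Δλ = 78.01° (east) — does not cross 180°.
Leg 4: -13.30° → +16.70°, shortest Δλ = 30.0° (east) — does not cross 180°.
Leg 5: +16.70° → -176.79°, shortest Δλ = 166.51° (east) — crosses 180°.
Total crossings: 2.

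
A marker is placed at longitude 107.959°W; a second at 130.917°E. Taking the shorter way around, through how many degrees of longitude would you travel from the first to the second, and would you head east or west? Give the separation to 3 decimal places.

121.124° west

Raw difference: 130.917 − -107.959 = 238.876°.
Normalise into (−180°, 180°]: 238.876° − 360° = -121.124°.
Negative ⇒ the second point lies to the west; separation 121.124°.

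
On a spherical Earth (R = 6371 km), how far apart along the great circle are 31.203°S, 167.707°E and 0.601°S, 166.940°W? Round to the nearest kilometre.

4324 km

Δλ = -166.940 − 167.707 = -334.647°; wrapped into (−180°, 180°]: 25.353°.
Δφ = -0.601 − -31.203 = 30.602°.
a = sin²(Δφ/2) + cos φ₁ · cos φ₂ · sin²(Δλ/2) = 0.110826.
c = 2·atan2(√a, √(1−a)) = 0.67877 rad → d = 6371·c ≈ 4324.41 km.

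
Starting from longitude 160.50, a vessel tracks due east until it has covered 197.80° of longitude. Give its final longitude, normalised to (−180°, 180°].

-1.70°

Start at +160.50°; shift +197.80° → +358.30°.
+358.30° lies outside (−180°, 180°]; subtract 360° → -1.70°.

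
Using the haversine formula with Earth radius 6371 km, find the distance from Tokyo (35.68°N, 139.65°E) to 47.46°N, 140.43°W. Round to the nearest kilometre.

Δλ = -140.43 − 139.65 = -280.08°; wrapped into (−180°, 180°]: 79.92°.
Δφ = 47.46 − 35.68 = 11.78°.
a = sin²(Δφ/2) + cos φ₁ · cos φ₂ · sin²(Δλ/2) = 0.237066.
c = 2·atan2(√a, √(1−a)) = 1.01706 rad → d = 6371·c ≈ 6479.69 km.

6480 km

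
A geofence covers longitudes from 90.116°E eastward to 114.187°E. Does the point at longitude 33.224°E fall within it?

No

Band width going east from +90.116° to +114.187°: ((114.187 − 90.116) mod 360) = 24.071°.
Offset of +33.224° east of the west edge: ((33.224 − 90.116) mod 360) = 303.108°.
303.108° > 24.071° ⇒ outside.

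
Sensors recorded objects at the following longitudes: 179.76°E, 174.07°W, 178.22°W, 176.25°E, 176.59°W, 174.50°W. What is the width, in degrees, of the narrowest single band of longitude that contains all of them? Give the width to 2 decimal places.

9.68°

Sort the longitudes: -178.22°, -176.59°, -174.50°, -174.07°, +176.25°, +179.76°.
Eastward gaps between consecutive values (wrapping around): 1.63°, 2.09°, 0.43°, 350.32°, 3.51°, 2.02°.
Largest gap = 350.32° ⇒ minimal covering band is its complement: 360° − 350.32° = 9.68°.
Band runs from +176.25° eastward to -174.07°, crossing the antimeridian.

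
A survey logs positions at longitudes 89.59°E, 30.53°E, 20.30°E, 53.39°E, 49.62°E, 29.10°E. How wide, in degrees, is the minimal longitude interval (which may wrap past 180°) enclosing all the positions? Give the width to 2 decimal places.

Sort the longitudes: +20.30°, +29.10°, +30.53°, +49.62°, +53.39°, +89.59°.
Eastward gaps between consecutive values (wrapping around): 8.80°, 1.43°, 19.09°, 3.77°, 36.20°, 290.71°.
Largest gap = 290.71° ⇒ minimal covering band is its complement: 360° − 290.71° = 69.29°.
Band runs from +20.30° eastward to +89.59°.

69.29°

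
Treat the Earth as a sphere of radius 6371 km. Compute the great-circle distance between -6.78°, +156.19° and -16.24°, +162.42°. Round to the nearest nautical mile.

Δλ = 162.42 − 156.19 = 6.23°.
Δφ = -16.24 − -6.78 = -9.46°.
a = sin²(Δφ/2) + cos φ₁ · cos φ₂ · sin²(Δλ/2) = 0.009615.
c = 2·atan2(√a, √(1−a)) = 0.19643 rad → d = 6371·c ≈ 1251.44 km ≈ 675.72 nmi.

676 nmi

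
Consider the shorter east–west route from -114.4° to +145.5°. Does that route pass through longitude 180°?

Yes

Naïve |145.5 − -114.4| = 259.9° > 180°, so the shorter arc goes the other way round — across 180°.
Signed shortest Δλ = ((145.5 − -114.4 + 180) mod 360) − 180 = -100.1°.
Going west by 100.1° from -114.4° passes through 180° before reaching +145.5°.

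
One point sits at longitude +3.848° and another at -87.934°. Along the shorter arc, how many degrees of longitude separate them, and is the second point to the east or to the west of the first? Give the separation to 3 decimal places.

91.782° west

Raw difference: -87.934 − 3.848 = -91.782°.
Normalise into (−180°, 180°]: -91.782° stays -91.782°.
Negative ⇒ the second point lies to the west; separation 91.782°.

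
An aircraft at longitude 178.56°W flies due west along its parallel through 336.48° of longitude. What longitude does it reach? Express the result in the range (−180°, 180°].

155.04°W

Start at -178.56°; shift −336.48° → -515.04°.
-515.04° lies outside (−180°, 180°]; add 360° → -155.04°.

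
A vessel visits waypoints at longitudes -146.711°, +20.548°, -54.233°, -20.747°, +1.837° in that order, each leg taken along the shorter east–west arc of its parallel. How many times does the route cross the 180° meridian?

0

Leg 1: -146.711° → +20.548°, shortest Δλ = 167.259° (east) — does not cross 180°.
Leg 2: +20.548° → -54.233°, shortest Δλ = -74.781° (west) — does not cross 180°.
Leg 3: -54.233° → -20.747°, shortest Δλ = 33.486° (east) — does not cross 180°.
Leg 4: -20.747° → +1.837°, shortest Δλ = 22.584° (east) — does not cross 180°.
Total crossings: 0.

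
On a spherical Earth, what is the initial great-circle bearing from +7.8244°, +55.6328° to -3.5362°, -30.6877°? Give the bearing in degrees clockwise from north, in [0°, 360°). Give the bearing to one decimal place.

Δλ = -30.6877 − 55.6328 = -86.3205°.
θ = atan2( sin Δλ · cos φ₂ , cos φ₁ · sin φ₂ − sin φ₁ · cos φ₂ · cos Δλ )
  = atan2(-0.99604, -0.06982) = -94.010° → normalised to [0°, 360°): 265.990°.

266.0°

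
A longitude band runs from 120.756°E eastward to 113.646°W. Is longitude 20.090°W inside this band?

No

Band width going east from +120.756° to -113.646°: ((-113.646 − 120.756) mod 360) = 125.598°.
Offset of -20.090° east of the west edge: ((-20.090 − 120.756) mod 360) = 219.154°.
219.154° > 125.598° ⇒ outside.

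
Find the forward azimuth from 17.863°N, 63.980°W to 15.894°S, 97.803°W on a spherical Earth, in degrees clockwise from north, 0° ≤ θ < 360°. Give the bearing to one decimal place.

226.6°

Δλ = -97.803 − -63.980 = -33.823°.
θ = atan2( sin Δλ · cos φ₂ , cos φ₁ · sin φ₂ − sin φ₁ · cos φ₂ · cos Δλ )
  = atan2(-0.53535, -0.50574) = -133.371° → normalised to [0°, 360°): 226.629°.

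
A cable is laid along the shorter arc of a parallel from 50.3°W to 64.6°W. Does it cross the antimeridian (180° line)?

Signed shortest Δλ = ((-64.6 − -50.3 + 180) mod 360) − 180 = -14.3°.
Going west by 14.3° from -50.3° reaches -64.6° without touching 180°.

No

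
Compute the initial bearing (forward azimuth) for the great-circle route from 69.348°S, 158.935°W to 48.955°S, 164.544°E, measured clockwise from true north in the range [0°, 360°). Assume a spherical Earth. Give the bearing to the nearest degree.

300°

Δλ = 164.544 − -158.935 = 323.479°; wrapped into (−180°, 180°]: -36.521°.
θ = atan2( sin Δλ · cos φ₂ , cos φ₁ · sin φ₂ − sin φ₁ · cos φ₂ · cos Δλ )
  = atan2(-0.39078, 0.22780) = -59.761° → normalised to [0°, 360°): 300.239°.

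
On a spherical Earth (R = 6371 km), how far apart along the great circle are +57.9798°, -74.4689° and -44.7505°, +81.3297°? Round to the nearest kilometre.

Δλ = 81.3297 − -74.4689 = 155.7986°.
Δφ = -44.7505 − 57.9798 = -102.7303°.
a = sin²(Δφ/2) + cos φ₁ · cos φ₂ · sin²(Δλ/2) = 0.970184.
c = 2·atan2(√a, √(1−a)) = 2.79450 rad → d = 6371·c ≈ 17803.79 km.

17804 km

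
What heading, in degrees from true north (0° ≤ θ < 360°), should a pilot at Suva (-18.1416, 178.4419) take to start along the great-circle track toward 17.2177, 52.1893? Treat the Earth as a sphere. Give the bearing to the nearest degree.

Δλ = 52.1893 − 178.4419 = -126.2526°.
θ = atan2( sin Δλ · cos φ₂ , cos φ₁ · sin φ₂ − sin φ₁ · cos φ₂ · cos Δλ )
  = atan2(-0.77028, 0.10541) = -82.207° → normalised to [0°, 360°): 277.793°.

278°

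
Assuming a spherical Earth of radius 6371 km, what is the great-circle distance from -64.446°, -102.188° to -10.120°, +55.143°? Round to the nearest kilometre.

11508 km

Δλ = 55.143 − -102.188 = 157.331°.
Δφ = -10.120 − -64.446 = 54.326°.
a = sin²(Δφ/2) + cos φ₁ · cos φ₂ · sin²(Δλ/2) = 0.616661.
c = 2·atan2(√a, √(1−a)) = 1.80629 rad → d = 6371·c ≈ 11507.87 km.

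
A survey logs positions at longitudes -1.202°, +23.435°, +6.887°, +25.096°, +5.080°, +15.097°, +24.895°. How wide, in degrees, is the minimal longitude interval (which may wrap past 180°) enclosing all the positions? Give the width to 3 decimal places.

Sort the longitudes: -1.202°, +5.080°, +6.887°, +15.097°, +23.435°, +24.895°, +25.096°.
Eastward gaps between consecutive values (wrapping around): 6.282°, 1.807°, 8.210°, 8.338°, 1.460°, 0.201°, 333.702°.
Largest gap = 333.702° ⇒ minimal covering band is its complement: 360° − 333.702° = 26.298°.
Band runs from -1.202° eastward to +25.096°.

26.298°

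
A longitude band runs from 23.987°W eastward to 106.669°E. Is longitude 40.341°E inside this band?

Yes

Band width going east from -23.987° to +106.669°: ((106.669 − -23.987) mod 360) = 130.656°.
Offset of +40.341° east of the west edge: ((40.341 − -23.987) mod 360) = 64.328°.
64.328° ≤ 130.656° ⇒ inside.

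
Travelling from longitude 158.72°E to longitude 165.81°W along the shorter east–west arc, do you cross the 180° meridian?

Yes

Naïve |-165.81 − 158.72| = 324.53° > 180°, so the shorter arc goes the other way round — across 180°.
Signed shortest Δλ = ((-165.81 − 158.72 + 180) mod 360) − 180 = 35.47°.
Going east by 35.47° from +158.72° passes through 180° before reaching -165.81°.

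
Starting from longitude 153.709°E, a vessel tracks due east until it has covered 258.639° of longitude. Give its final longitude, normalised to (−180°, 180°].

Start at +153.709°; shift +258.639° → +412.348°.
+412.348° lies outside (−180°, 180°]; subtract 360° → +52.348°.

52.348°E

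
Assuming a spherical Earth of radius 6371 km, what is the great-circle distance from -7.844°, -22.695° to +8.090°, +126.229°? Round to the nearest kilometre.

Δλ = 126.229 − -22.695 = 148.924°.
Δφ = 8.090 − -7.844 = 15.934°.
a = sin²(Δφ/2) + cos φ₁ · cos φ₂ · sin²(Δλ/2) = 0.929616.
c = 2·atan2(√a, √(1−a)) = 2.60456 rad → d = 6371·c ≈ 16593.67 km.

16594 km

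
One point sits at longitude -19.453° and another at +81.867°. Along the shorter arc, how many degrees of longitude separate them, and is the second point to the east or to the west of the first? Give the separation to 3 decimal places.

101.320° east

Raw difference: 81.867 − -19.453 = 101.32°.
Normalise into (−180°, 180°]: 101.32° stays 101.32°.
Positive ⇒ the second point lies to the east; separation 101.320°.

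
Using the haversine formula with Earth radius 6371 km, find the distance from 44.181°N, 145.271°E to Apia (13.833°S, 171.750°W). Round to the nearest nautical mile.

Δλ = -171.750 − 145.271 = -317.021°; wrapped into (−180°, 180°]: 42.979°.
Δφ = -13.833 − 44.181 = -58.014°.
a = sin²(Δφ/2) + cos φ₁ · cos φ₂ · sin²(Δλ/2) = 0.328592.
c = 2·atan2(√a, √(1−a)) = 1.22088 rad → d = 6371·c ≈ 7778.25 km ≈ 4199.92 nmi.

4200 nmi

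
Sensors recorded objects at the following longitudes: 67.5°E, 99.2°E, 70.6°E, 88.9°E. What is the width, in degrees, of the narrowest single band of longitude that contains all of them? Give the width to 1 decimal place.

31.7°

Sort the longitudes: +67.5°, +70.6°, +88.9°, +99.2°.
Eastward gaps between consecutive values (wrapping around): 3.1°, 18.3°, 10.3°, 328.3°.
Largest gap = 328.3° ⇒ minimal covering band is its complement: 360° − 328.3° = 31.7°.
Band runs from +67.5° eastward to +99.2°.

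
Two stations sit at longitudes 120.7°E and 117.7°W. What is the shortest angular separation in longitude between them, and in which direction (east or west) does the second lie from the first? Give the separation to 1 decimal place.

121.6° east

Raw difference: -117.7 − 120.7 = -238.4°.
Normalise into (−180°, 180°]: -238.4° + 360° = 121.6°.
Positive ⇒ the second point lies to the east; separation 121.6°.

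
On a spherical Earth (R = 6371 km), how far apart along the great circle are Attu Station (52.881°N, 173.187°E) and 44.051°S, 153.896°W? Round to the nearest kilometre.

11228 km

Δλ = -153.896 − 173.187 = -327.083°; wrapped into (−180°, 180°]: 32.917°.
Δφ = -44.051 − 52.881 = -96.932°.
a = sin²(Δφ/2) + cos φ₁ · cos φ₂ · sin²(Δλ/2) = 0.595161.
c = 2·atan2(√a, √(1−a)) = 1.76229 rad → d = 6371·c ≈ 11227.53 km.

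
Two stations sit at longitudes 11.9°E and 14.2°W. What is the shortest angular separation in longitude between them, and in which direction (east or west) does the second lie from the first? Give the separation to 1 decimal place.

Raw difference: -14.2 − 11.9 = -26.1°.
Normalise into (−180°, 180°]: -26.1° stays -26.1°.
Negative ⇒ the second point lies to the west; separation 26.1°.

26.1° west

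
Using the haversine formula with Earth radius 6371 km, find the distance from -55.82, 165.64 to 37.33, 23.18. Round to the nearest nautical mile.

8937 nmi

Δλ = 23.18 − 165.64 = -142.46°.
Δφ = 37.33 − -55.82 = 93.15°.
a = sin²(Δφ/2) + cos φ₁ · cos φ₂ · sin²(Δλ/2) = 0.927939.
c = 2·atan2(√a, √(1−a)) = 2.59804 rad → d = 6371·c ≈ 16552.12 km ≈ 8937.43 nmi.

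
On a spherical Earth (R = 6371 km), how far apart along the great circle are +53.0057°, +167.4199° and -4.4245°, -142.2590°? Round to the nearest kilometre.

Δλ = -142.2590 − 167.4199 = -309.6789°; wrapped into (−180°, 180°]: 50.3211°.
Δφ = -4.4245 − 53.0057 = -57.4302°.
a = sin²(Δφ/2) + cos φ₁ · cos φ₂ · sin²(Δλ/2) = 0.339281.
c = 2·atan2(√a, √(1−a)) = 1.24355 rad → d = 6371·c ≈ 7922.65 km.

7923 km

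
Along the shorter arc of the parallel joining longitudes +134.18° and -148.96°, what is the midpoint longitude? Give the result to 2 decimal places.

Signed shortest Δλ from +134.18° to -148.96° is +76.86°.
Midpoint longitude = +134.18° + (+76.86°)/2 = +134.18° + 38.43° = +172.61°.
(The naïve average (+134.18 + -148.96)/2 = -7.39° is on the wrong side of the globe.)

+172.61°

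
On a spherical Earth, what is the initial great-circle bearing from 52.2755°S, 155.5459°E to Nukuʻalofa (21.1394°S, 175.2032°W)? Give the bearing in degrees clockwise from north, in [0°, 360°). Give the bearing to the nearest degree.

47°

Δλ = -175.2032 − 155.5459 = -330.7491°; wrapped into (−180°, 180°]: 29.2509°.
θ = atan2( sin Δλ · cos φ₂ , cos φ₁ · sin φ₂ − sin φ₁ · cos φ₂ · cos Δλ )
  = atan2(0.45575, 0.42300) = 47.134° → normalised to [0°, 360°): 47.134°.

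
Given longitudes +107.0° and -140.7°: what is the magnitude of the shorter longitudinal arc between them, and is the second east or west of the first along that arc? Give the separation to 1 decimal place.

112.3° east

Raw difference: -140.7 − 107.0 = -247.7°.
Normalise into (−180°, 180°]: -247.7° + 360° = 112.3°.
Positive ⇒ the second point lies to the east; separation 112.3°.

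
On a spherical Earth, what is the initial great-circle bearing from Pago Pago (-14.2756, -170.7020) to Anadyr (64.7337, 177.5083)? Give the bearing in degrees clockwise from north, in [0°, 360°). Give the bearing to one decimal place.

Δλ = 177.5083 − -170.7020 = 348.2103°; wrapped into (−180°, 180°]: -11.7897°.
θ = atan2( sin Δλ · cos φ₂ , cos φ₁ · sin φ₂ − sin φ₁ · cos φ₂ · cos Δλ )
  = atan2(-0.08721, 0.97944) = -5.088° → normalised to [0°, 360°): 354.912°.

354.9°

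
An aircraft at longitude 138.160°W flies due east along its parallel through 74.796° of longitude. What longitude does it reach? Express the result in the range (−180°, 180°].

Start at -138.160°; shift +74.796° → -63.364°.
-63.364° already lies in (−180°, 180°].

63.364°W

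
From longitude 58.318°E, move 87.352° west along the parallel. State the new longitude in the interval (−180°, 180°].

29.034°W

Start at +58.318°; shift −87.352° → -29.034°.
-29.034° already lies in (−180°, 180°].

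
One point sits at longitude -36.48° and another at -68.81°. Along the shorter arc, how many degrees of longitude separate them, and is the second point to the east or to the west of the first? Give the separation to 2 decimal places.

32.33° west

Raw difference: -68.81 − -36.48 = -32.33°.
Normalise into (−180°, 180°]: -32.33° stays -32.33°.
Negative ⇒ the second point lies to the west; separation 32.33°.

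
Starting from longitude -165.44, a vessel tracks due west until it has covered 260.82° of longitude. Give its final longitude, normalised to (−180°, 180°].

Start at -165.44°; shift −260.82° → -426.26°.
-426.26° lies outside (−180°, 180°]; add 360° → -66.26°.

-66.26°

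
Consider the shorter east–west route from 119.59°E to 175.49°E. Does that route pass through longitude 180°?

No

Signed shortest Δλ = ((175.49 − 119.59 + 180) mod 360) − 180 = 55.9°.
Going east by 55.9° from +119.59° reaches +175.49° without touching 180°.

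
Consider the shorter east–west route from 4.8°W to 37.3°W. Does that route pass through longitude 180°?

Signed shortest Δλ = ((-37.3 − -4.8 + 180) mod 360) − 180 = -32.5°.
Going west by 32.5° from -4.8° reaches -37.3° without touching 180°.

No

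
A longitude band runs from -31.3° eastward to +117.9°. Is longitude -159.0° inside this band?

Band width going east from -31.3° to +117.9°: ((117.9 − -31.3) mod 360) = 149.2°.
Offset of -159.0° east of the west edge: ((-159.0 − -31.3) mod 360) = 232.3°.
232.3° > 149.2° ⇒ outside.

No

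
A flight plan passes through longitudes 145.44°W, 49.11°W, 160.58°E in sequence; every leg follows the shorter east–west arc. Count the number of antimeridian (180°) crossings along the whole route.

Leg 1: -145.44° → -49.11°, shortest Δλ = 96.33° (east) — does not cross 180°.
Leg 2: -49.11° → +160.58°, shortest Δλ = -150.31° (west) — crosses 180°.
Total crossings: 1.

1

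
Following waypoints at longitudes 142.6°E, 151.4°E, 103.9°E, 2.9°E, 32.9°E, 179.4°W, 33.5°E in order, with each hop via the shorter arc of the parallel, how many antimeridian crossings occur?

2

Leg 1: +142.6° → +151.4°, shortest Δλ = 8.8° (east) — does not cross 180°.
Leg 2: +151.4° → +103.9°, shortest Δλ = -47.5° (west) — does not cross 180°.
Leg 3: +103.9° → +2.9°, shortest Δλ = -101.0° (west) — does not cross 180°.
Leg 4: +2.9° → +32.9°, shortest Δλ = 30.0° (east) — does not cross 180°.
Leg 5: +32.9° → -179.4°, shortest Δλ = 147.7° (east) — crosses 180°.
Leg 6: -179.4° → +33.5°, shortest Δλ = -147.1° (west) — crosses 180°.
Total crossings: 2.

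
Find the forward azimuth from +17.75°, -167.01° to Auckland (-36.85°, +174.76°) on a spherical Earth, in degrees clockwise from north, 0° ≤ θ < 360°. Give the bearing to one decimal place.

197.3°

Δλ = 174.76 − -167.01 = 341.77°; wrapped into (−180°, 180°]: -18.23°.
θ = atan2( sin Δλ · cos φ₂ , cos φ₁ · sin φ₂ − sin φ₁ · cos φ₂ · cos Δλ )
  = atan2(-0.25033, -0.80288) = -162.683° → normalised to [0°, 360°): 197.317°.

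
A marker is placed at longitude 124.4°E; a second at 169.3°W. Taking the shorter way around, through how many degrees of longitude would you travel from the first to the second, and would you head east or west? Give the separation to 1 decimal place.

Raw difference: -169.3 − 124.4 = -293.7°.
Normalise into (−180°, 180°]: -293.7° + 360° = 66.3°.
Positive ⇒ the second point lies to the east; separation 66.3°.

66.3° east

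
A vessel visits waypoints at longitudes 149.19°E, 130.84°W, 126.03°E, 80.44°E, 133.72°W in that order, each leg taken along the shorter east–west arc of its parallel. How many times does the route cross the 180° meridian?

Leg 1: +149.19° → -130.84°, shortest Δλ = 79.97° (east) — crosses 180°.
Leg 2: -130.84° → +126.03°, shortest Δλ = -103.13° (west) — crosses 180°.
Leg 3: +126.03° → +80.44°, shortest Δλ = -45.59° (west) — does not cross 180°.
Leg 4: +80.44° → -133.72°, shortest Δλ = 145.84° (east) — crosses 180°.
Total crossings: 3.

3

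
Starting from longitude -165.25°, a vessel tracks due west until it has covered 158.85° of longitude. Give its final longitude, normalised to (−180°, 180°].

Start at -165.25°; shift −158.85° → -324.10°.
-324.10° lies outside (−180°, 180°]; add 360° → +35.90°.

+35.90°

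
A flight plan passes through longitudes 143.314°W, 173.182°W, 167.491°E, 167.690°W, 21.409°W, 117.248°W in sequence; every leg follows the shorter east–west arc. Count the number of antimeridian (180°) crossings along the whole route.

2

Leg 1: -143.314° → -173.182°, shortest Δλ = -29.868° (west) — does not cross 180°.
Leg 2: -173.182° → +167.491°, shortest Δλ = -19.327° (west) — crosses 180°.
Leg 3: +167.491° → -167.690°, shortest Δλ = 24.819° (east) — crosses 180°.
Leg 4: -167.690° → -21.409°, shortest Δλ = 146.281° (east) — does not cross 180°.
Leg 5: -21.409° → -117.248°, shortest Δλ = -95.839° (west) — does not cross 180°.
Total crossings: 2.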